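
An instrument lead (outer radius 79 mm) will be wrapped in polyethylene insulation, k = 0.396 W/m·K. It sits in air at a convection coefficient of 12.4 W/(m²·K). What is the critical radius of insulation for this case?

For a cylinder r_cr = k/h = 0.396/12.4
r_cr = 31.9 mm; since the bare radius (79 mm) is above r_cr, any added insulation will reduce heat loss.

r_cr ≈ 31.9 mm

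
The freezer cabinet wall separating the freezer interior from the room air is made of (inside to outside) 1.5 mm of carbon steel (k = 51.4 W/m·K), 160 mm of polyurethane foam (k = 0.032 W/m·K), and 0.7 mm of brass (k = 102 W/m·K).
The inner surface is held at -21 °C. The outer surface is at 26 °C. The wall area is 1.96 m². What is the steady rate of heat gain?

Thermal resistances in series:
R_carbon steel = L/(kA) = 0.0015/(51.4×1.96) = 1.489×10^-5 K/W
R_polyurethane foam = L/(kA) = 0.16/(0.032×1.96) = 2.551 K/W
R_brass = L/(kA) = 0.0007/(102×1.96) = 3.501×10^-6 K/W
R_total = 2.551 K/W
Q = ΔT / R_total = 47 / 2.551

Q ≈ 18.4 W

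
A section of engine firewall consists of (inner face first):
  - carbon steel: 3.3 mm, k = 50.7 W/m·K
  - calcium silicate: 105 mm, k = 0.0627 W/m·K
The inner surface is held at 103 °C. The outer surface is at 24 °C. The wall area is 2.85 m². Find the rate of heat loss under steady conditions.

Q ≈ 134 W

Using the resistance-network approach (series):
R_carbon steel = L/(kA) = 0.0033/(50.7×2.85) = 2.284×10^-5 K/W
R_calcium silicate = L/(kA) = 0.105/(0.0627×2.85) = 0.5876 K/W
R_total = 0.5876 K/W
Q = ΔT / R_total = 79 / 0.5876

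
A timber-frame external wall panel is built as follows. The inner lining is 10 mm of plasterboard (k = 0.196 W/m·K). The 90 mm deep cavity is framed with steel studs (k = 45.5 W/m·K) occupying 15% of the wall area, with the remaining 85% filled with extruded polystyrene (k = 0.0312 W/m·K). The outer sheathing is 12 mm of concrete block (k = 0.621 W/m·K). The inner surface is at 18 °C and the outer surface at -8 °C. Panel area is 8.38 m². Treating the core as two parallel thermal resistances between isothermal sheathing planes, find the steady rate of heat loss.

Q ≈ 2610 W

Sheathing layers in series; stud and cavity paths in parallel between them.
R_inner = 0.01/(0.196×8.38) = 0.006088 K/W
R_stud  = 0.09/(45.5×0.15×8.38) = 0.001574 K/W
R_cav   = 0.09/(0.0312×0.85×8.38) = 0.405 K/W
1/R_core = 1/R_stud + 1/R_cav → R_core = 0.001568 K/W
R_outer = 0.012/(0.621×8.38) = 0.002306 K/W
R_total = 0.009962 K/W
Q = ΔT/R_total = 26/0.009962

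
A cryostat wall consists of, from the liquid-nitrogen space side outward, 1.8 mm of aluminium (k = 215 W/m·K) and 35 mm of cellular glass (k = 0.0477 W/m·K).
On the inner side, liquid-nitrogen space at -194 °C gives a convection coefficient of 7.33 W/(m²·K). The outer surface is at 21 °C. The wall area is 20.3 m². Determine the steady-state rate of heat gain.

Q ≈ 5020 W

Series thermal resistances:
R_inner film = 1/(h_i·A) = 1/(7.33×20.3) = 0.00672 K/W
R_aluminium = L/(kA) = 0.0018/(215×20.3) = 4.124×10^-7 K/W
R_cellular glass = L/(kA) = 0.035/(0.0477×20.3) = 0.03615 K/W
R_total = 0.04287 K/W
Q = ΔT / R_total = 215 / 0.04287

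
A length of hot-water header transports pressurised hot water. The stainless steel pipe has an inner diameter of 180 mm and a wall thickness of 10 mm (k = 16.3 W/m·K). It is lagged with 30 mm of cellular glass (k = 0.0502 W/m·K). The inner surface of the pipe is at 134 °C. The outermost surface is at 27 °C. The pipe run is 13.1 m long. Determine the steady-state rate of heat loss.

Radial resistances (cylindrical: R_cond = ln(r_o/r_i)/(2πkL), R_conv = 1/(h·2πrL)):
R_stainless steel pipe wall = ln(100/90)/(2π×16.3×13.1) = 7.853×10^-5 K/W
R_cellular glass = ln(130/100)/(2π×0.0502×13.1) = 0.0635 K/W
R_total = 0.06358 K/W
Q = ΔT/R_total = 107/0.06358

Q ≈ 1680 W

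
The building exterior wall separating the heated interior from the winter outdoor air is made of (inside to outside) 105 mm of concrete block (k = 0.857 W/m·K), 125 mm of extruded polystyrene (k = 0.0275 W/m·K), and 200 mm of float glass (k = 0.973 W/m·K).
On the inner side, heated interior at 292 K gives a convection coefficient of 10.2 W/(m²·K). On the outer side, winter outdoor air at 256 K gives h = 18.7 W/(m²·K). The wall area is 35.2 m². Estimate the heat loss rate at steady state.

Using the resistance-network approach (series):
R_inner film = 1/(h_i·A) = 1/(10.2×35.2) = 0.002785 K/W
R_concrete block = L/(kA) = 0.105/(0.857×35.2) = 0.003481 K/W
R_extruded polystyrene = L/(kA) = 0.125/(0.0275×35.2) = 0.1291 K/W
R_float glass = L/(kA) = 0.2/(0.973×35.2) = 0.005839 K/W
R_outer film = 1/(h_o·A) = 1/(18.7×35.2) = 0.001519 K/W
R_total = 0.1428 K/W
Q = ΔT / R_total = 36 / 0.1428

Q ≈ 252 W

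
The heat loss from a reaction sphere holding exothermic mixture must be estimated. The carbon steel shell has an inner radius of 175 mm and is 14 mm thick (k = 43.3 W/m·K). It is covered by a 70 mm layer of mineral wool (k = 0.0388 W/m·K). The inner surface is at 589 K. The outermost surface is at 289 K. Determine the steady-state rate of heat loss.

Q ≈ 102 W

Spherical conduction: R = (1/r_in − 1/r_out)/(4πk) per layer; series-sum.
R_carbon steel shell = (1/0.175 − 1/0.189)/(4π×43.3) = 7.779×10^-4 K/W
R_mineral wool = (1/0.189 − 1/0.259)/(4π×0.0388) = 2.933 K/W
R_total = 2.934 K/W
Q = ΔT/R_total = 300/2.934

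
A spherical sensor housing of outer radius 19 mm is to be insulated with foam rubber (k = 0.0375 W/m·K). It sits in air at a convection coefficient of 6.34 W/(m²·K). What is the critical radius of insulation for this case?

For a sphere r_cr = 2k/h = 2×0.0375/6.34
r_cr = 11.8 mm; since the bare radius (19 mm) is above r_cr, any added insulation will reduce heat loss.

r_cr ≈ 11.8 mm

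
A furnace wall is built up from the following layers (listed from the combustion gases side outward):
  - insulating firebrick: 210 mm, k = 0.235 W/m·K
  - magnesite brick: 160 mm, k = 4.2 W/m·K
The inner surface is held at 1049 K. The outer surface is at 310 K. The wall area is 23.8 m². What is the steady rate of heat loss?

Q ≈ 18900 W

Series thermal resistances:
R_insulating firebrick = L/(kA) = 0.21/(0.235×23.8) = 0.03755 K/W
R_magnesite brick = L/(kA) = 0.16/(4.2×23.8) = 0.001601 K/W
R_total = 0.03915 K/W
Q = ΔT / R_total = 739 / 0.03915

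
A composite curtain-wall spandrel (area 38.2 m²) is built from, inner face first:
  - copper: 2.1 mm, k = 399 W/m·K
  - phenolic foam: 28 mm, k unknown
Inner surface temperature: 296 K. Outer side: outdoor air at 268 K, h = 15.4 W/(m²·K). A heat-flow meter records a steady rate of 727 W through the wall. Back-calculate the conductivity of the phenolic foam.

k ≈ 0.0199 W/(m·K)

Series thermal resistances:
R_copper = L/(kA) = 0.0021/(399×38.2) = 1.378×10^-7 K/W
R_outer film = 1/(h_o·A) = 1/(15.4×38.2) = 0.0017 K/W
Sum of known resistances R_other = 0.0017 K/W
Total R = ΔT/Q = 28/727 = 0.03851 K/W
R_phenolic foam = R_total − R_other = 0.03681 K/W
k = L/(R·A) = 0.028/(0.03681×38.2)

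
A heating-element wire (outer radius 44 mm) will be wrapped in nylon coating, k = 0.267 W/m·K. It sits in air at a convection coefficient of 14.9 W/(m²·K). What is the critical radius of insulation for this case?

r_cr ≈ 17.9 mm

For a cylinder r_cr = k/h = 0.267/14.9
r_cr = 17.9 mm; since the bare radius (44 mm) is above r_cr, any added insulation will reduce heat loss.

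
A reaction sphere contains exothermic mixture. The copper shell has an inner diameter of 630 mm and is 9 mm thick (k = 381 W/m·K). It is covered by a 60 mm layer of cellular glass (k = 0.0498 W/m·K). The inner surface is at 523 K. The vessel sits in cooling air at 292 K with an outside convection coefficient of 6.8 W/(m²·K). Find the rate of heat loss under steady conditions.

Q ≈ 272 W

Each spherical layer contributes R = (1/r_i − 1/r_o)/(4πk):
R_copper shell = (1/0.315 − 1/0.324)/(4π×381) = 1.842×10^-5 K/W
R_cellular glass = (1/0.324 − 1/0.384)/(4π×0.0498) = 0.7706 K/W
R_outer film = 1/(h·4πr_o²) = 1/(6.8×4π×0.384²) = 0.07936 K/W
R_total = 0.85 K/W
Q = ΔT/R_total = 231/0.85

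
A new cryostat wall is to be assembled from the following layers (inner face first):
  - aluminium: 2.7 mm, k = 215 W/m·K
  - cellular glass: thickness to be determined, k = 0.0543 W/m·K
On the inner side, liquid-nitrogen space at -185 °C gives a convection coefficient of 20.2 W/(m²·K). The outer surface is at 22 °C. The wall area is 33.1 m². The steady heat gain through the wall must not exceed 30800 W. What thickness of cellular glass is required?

L ≈ 9.39 mm

Series thermal resistances:
R_inner film = 1/(h_i·A) = 1/(20.2×33.1) = 0.001496 K/W
R_aluminium = L/(kA) = 0.0027/(215×33.1) = 3.794×10^-7 K/W
Sum of the known resistances R_other = 0.001496 K/W
Required total resistance R_tot = ΔT/Q_allow = 207/30800 = 0.006721 K/W
R_cellular glass = R_tot − R_other = 0.005225 K/W
L = R·k·A = 0.005225×0.0543×33.1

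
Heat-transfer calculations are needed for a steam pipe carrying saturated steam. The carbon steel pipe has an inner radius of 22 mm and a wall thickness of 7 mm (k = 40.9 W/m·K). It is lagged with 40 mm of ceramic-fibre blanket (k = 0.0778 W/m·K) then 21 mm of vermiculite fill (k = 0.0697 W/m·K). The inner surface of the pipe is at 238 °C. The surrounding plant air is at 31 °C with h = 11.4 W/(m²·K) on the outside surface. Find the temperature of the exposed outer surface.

T ≈ 43.7 °C

Radial resistances (cylindrical: R_cond = ln(r_o/r_i)/(2πkL), R_conv = 1/(h·2πrL)):
R_carbon steel pipe wall = ln(29/22)/(2π×40.9×1) = 0.001075 K/W
R_ceramic-fibre blanket = ln(69/29)/(2π×0.0778×1) = 1.773 K/W
R_vermiculite fill = ln(90/69)/(2π×0.0697×1) = 0.6067 K/W
R_outer film = 1/(h_o·2πr_oL) = 1/(11.4×2π×0.09×1) = 0.1551 K/W
R_total = 2.536 K/W
Q = ΔT/R_total = 207/2.536
Q = 81.6 W/m
T_interface = T_inner − Q·ΣR(inner→interface) = 238 − 81.6×2.381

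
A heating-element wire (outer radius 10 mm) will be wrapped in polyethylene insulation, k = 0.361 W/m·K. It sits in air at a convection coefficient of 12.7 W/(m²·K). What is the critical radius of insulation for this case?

For a cylinder r_cr = k/h = 0.361/12.7
r_cr = 28.4 mm; since the bare radius (10 mm) is below r_cr, adding a thin layer of insulation will *increase* heat loss.

r_cr ≈ 28.4 mm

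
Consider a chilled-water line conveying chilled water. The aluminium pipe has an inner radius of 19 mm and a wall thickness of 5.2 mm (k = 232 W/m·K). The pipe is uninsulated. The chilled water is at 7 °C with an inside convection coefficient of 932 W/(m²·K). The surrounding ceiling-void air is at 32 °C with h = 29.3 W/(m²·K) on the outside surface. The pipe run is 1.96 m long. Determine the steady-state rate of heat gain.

Q ≈ 210 W

Treating each annulus and film as a series resistance:
R_inner film = 1/(h_i·2πr₁L) = 1/(932×2π×0.019×1.96) = 0.004586 K/W
R_aluminium pipe wall = ln(24.2/19)/(2π×232×1.96) = 8.467×10^-5 K/W
R_outer film = 1/(h_o·2πr_oL) = 1/(29.3×2π×0.0242×1.96) = 0.1145 K/W
R_total = 0.1192 K/W
Q = ΔT/R_total = 25/0.1192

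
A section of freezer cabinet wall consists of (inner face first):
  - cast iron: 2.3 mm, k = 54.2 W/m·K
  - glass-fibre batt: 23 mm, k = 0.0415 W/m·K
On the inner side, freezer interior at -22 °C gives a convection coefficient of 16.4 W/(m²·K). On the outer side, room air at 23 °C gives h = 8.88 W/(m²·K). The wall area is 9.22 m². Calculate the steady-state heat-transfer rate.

Q ≈ 570 W

Using the resistance-network approach (series):
R_inner film = 1/(h_i·A) = 1/(16.4×9.22) = 0.006613 K/W
R_cast iron = L/(kA) = 0.0023/(54.2×9.22) = 4.603×10^-6 K/W
R_glass-fibre batt = L/(kA) = 0.023/(0.0415×9.22) = 0.06011 K/W
R_outer film = 1/(h_o·A) = 1/(8.88×9.22) = 0.01221 K/W
R_total = 0.07894 K/W
Q = ΔT / R_total = 45 / 0.07894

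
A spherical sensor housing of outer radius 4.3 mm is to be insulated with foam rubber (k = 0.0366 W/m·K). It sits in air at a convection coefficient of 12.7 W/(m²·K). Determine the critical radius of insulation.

r_cr ≈ 5.76 mm

For a sphere r_cr = 2k/h = 2×0.0366/12.7
r_cr = 5.76 mm; since the bare radius (4.3 mm) is below r_cr, adding a thin layer of insulation will *increase* heat loss.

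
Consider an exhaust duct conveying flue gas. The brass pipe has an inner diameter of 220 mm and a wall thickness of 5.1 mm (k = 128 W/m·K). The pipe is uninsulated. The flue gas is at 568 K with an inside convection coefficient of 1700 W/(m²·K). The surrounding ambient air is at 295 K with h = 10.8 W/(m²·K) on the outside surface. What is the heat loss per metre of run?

Per-layer cylindrical resistances, series-summed:
R_inner film = 1/(h_i·2πr₁L) = 1/(1700×2π×0.11×1) = 8.511×10^-4 K/W
R_brass pipe wall = ln(115.1/110)/(2π×128×1) = 5.635×10^-5 K/W
R_outer film = 1/(h_o·2πr_oL) = 1/(10.8×2π×0.1151×1) = 0.128 K/W
R_total = 0.1289 K/W
Q = ΔT/R_total = 273/0.1289

q′ ≈ 2120 W/m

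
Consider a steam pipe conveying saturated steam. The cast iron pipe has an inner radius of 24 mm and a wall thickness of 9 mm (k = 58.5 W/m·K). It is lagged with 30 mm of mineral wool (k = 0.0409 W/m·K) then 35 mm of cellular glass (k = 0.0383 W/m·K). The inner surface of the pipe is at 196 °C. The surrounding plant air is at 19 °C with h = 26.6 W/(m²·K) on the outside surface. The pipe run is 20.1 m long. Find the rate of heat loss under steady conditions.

Per-layer cylindrical resistances, series-summed:
R_cast iron pipe wall = ln(33/24)/(2π×58.5×20.1) = 4.31×10^-5 K/W
R_mineral wool = ln(63/33)/(2π×0.0409×20.1) = 0.1252 K/W
R_cellular glass = ln(98/63)/(2π×0.0383×20.1) = 0.09134 K/W
R_outer film = 1/(h_o·2πr_oL) = 1/(26.6×2π×0.098×20.1) = 0.003038 K/W
R_total = 0.2196 K/W
Q = ΔT/R_total = 177/0.2196

Q ≈ 806 W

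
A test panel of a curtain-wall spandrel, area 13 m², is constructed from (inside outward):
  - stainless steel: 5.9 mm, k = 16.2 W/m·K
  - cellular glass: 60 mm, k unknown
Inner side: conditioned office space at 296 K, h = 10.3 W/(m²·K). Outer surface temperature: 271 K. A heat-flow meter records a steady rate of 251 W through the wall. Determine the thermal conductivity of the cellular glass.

Thermal resistances in series:
R_inner film = 1/(h_i·A) = 1/(10.3×13) = 0.007468 K/W
R_stainless steel = L/(kA) = 0.0059/(16.2×13) = 2.802×10^-5 K/W
Sum of known resistances R_other = 0.007496 K/W
Total R = ΔT/Q = 25/251 = 0.0996 K/W
R_cellular glass = R_total − R_other = 0.09211 K/W
k = L/(R·A) = 0.06/(0.09211×13)

k ≈ 0.0501 W/(m·K)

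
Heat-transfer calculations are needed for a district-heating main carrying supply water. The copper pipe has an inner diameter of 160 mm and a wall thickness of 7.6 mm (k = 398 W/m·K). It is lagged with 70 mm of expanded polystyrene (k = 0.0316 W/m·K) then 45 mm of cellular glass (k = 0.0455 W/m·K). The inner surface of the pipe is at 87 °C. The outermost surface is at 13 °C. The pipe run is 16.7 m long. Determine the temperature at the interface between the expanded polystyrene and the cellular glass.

Per-layer cylindrical resistances, series-summed:
R_copper pipe wall = ln(87.6/80)/(2π×398×16.7) = 2.173×10^-6 K/W
R_expanded polystyrene = ln(157.6/87.6)/(2π×0.0316×16.7) = 0.1771 K/W
R_cellular glass = ln(202.6/157.6)/(2π×0.0455×16.7) = 0.05261 K/W
R_total = 0.2297 K/W
Q = ΔT/R_total = 74/0.2297
Q = 322 W
T_interface = T_inner − Q·ΣR(inner→interface) = 87 − 322×0.1771

T ≈ 29.9 °C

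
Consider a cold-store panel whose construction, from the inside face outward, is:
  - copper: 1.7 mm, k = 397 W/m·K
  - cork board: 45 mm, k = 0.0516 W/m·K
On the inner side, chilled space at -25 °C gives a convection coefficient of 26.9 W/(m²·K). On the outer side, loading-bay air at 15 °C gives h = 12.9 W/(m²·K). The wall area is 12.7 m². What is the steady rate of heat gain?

Thermal resistances in series:
R_inner film = 1/(h_i·A) = 1/(26.9×12.7) = 0.002927 K/W
R_copper = L/(kA) = 0.0017/(397×12.7) = 3.372×10^-7 K/W
R_cork board = L/(kA) = 0.045/(0.0516×12.7) = 0.06867 K/W
R_outer film = 1/(h_o·A) = 1/(12.9×12.7) = 0.006104 K/W
R_total = 0.0777 K/W
Q = ΔT / R_total = 40 / 0.0777

Q ≈ 515 W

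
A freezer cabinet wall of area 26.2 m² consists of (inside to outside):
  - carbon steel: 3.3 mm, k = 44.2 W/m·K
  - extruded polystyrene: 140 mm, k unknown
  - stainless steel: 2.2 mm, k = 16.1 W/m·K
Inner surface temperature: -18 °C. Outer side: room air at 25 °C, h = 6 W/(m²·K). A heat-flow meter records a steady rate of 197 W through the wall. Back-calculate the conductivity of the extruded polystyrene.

Model the wall as resistances in series:
R_carbon steel = L/(kA) = 0.0033/(44.2×26.2) = 2.85×10^-6 K/W
R_stainless steel = L/(kA) = 0.0022/(16.1×26.2) = 5.215×10^-6 K/W
R_outer film = 1/(h_o·A) = 1/(6×26.2) = 0.006361 K/W
Sum of known resistances R_other = 0.006369 K/W
Total R = ΔT/Q = 43/197 = 0.2183 K/W
R_extruded polystyrene = R_total − R_other = 0.2119 K/W
k = L/(R·A) = 0.14/(0.2119×26.2)

k ≈ 0.0252 W/(m·K)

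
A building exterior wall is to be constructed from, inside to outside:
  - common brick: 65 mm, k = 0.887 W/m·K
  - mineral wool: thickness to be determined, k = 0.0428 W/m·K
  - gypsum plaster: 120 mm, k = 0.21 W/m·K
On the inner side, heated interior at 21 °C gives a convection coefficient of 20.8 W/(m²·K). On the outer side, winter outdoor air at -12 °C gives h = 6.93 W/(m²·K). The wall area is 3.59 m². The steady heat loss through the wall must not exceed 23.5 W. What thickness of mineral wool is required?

Using the resistance-network approach (series):
R_inner film = 1/(h_i·A) = 1/(20.8×3.59) = 0.01339 K/W
R_common brick = L/(kA) = 0.065/(0.887×3.59) = 0.02041 K/W
R_gypsum plaster = L/(kA) = 0.12/(0.21×3.59) = 0.1592 K/W
R_outer film = 1/(h_o·A) = 1/(6.93×3.59) = 0.0402 K/W
Sum of the known resistances R_other = 0.2332 K/W
Required total resistance R_tot = ΔT/Q_allow = 33/23.5 = 1.404 K/W
R_mineral wool = R_tot − R_other = 1.171 K/W
L = R·k·A = 1.171×0.0428×3.59

L ≈ 180 mm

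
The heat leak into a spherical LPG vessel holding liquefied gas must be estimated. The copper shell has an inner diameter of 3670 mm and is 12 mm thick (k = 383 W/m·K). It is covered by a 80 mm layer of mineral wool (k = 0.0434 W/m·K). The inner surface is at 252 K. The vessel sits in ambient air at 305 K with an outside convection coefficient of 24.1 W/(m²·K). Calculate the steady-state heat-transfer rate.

Q ≈ 1260 W

For a spherical shell R = (1/r₁ − 1/r₂)/(4πk); film R = 1/(h·4πr²). In series:
R_copper shell = (1/1.835 − 1/1.847)/(4π×383) = 7.356×10^-7 K/W
R_mineral wool = (1/1.847 − 1/1.927)/(4π×0.0434) = 0.04121 K/W
R_outer film = 1/(h·4πr_o²) = 1/(24.1×4π×1.927²) = 8.892×10^-4 K/W
R_total = 0.0421 K/W
Q = ΔT/R_total = 53/0.0421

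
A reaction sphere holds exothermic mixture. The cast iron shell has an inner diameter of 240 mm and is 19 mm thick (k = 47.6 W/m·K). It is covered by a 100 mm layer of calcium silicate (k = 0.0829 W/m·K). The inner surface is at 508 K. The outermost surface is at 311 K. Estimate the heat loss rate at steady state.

Radial (spherical) resistances in series:
R_cast iron shell = (1/0.12 − 1/0.139)/(4π×47.6) = 0.001904 K/W
R_calcium silicate = (1/0.139 − 1/0.239)/(4π×0.0829) = 2.89 K/W
R_total = 2.891 K/W
Q = ΔT/R_total = 197/2.891

Q ≈ 68.1 W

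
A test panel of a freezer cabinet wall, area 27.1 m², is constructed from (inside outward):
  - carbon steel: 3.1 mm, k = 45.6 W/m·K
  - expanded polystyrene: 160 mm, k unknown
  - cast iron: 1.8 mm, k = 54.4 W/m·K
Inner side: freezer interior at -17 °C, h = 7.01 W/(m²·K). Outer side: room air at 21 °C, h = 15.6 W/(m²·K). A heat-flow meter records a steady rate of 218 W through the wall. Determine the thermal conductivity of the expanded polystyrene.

Thermal resistances in series:
R_inner film = 1/(h_i·A) = 1/(7.01×27.1) = 0.005264 K/W
R_carbon steel = L/(kA) = 0.0031/(45.6×27.1) = 2.509×10^-6 K/W
R_cast iron = L/(kA) = 0.0018/(54.4×27.1) = 1.221×10^-6 K/W
R_outer film = 1/(h_o·A) = 1/(15.6×27.1) = 0.002365 K/W
Sum of known resistances R_other = 0.007633 K/W
Total R = ΔT/Q = 38/218 = 0.1743 K/W
R_expanded polystyrene = R_total − R_other = 0.1667 K/W
k = L/(R·A) = 0.16/(0.1667×27.1)

k ≈ 0.0354 W/(m·K)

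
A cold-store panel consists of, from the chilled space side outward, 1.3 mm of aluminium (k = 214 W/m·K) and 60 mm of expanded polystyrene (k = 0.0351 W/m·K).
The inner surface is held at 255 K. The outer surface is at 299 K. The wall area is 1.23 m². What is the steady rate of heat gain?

Treating each layer as a thermal resistance in series:
R_aluminium = L/(kA) = 0.0013/(214×1.23) = 4.939×10^-6 K/W
R_expanded polystyrene = L/(kA) = 0.06/(0.0351×1.23) = 1.39 K/W
R_total = 1.39 K/W
Q = ΔT / R_total = 44 / 1.39

Q ≈ 31.7 W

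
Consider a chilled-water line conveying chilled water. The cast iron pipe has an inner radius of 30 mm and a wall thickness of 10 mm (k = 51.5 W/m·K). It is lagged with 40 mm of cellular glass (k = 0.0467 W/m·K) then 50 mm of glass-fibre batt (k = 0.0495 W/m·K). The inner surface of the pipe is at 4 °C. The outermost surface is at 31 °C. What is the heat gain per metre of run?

q′ ≈ 6.88 W/m

For a radial system each layer contributes R = ln(r_out/r_in)/(2πkL); films add R = 1/(hA).
R_cast iron pipe wall = ln(40/30)/(2π×51.5×1) = 8.89×10^-4 K/W
R_cellular glass = ln(80/40)/(2π×0.0467×1) = 2.362 K/W
R_glass-fibre batt = ln(130/80)/(2π×0.0495×1) = 1.561 K/W
R_total = 3.924 K/W
Q = ΔT/R_total = 27/3.924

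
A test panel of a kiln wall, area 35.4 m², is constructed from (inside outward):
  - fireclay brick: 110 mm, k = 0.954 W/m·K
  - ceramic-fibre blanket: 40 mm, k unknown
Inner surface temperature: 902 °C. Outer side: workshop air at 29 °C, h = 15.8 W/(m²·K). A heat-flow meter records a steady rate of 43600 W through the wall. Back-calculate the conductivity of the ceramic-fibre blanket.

k ≈ 0.0754 W/(m·K)

Thermal resistances in series:
R_fireclay brick = L/(kA) = 0.11/(0.954×35.4) = 0.003257 K/W
R_outer film = 1/(h_o·A) = 1/(15.8×35.4) = 0.001788 K/W
Sum of known resistances R_other = 0.005045 K/W
Total R = ΔT/Q = 873/43600 = 0.02002 K/W
R_ceramic-fibre blanket = R_total − R_other = 0.01498 K/W
k = L/(R·A) = 0.04/(0.01498×35.4)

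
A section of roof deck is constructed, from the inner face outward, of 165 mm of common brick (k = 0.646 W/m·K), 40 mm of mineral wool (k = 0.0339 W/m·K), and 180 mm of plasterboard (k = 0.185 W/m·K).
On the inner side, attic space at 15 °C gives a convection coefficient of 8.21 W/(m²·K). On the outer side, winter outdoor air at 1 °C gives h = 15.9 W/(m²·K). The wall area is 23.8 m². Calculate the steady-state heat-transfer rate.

Q ≈ 128 W

Treating each layer as a thermal resistance in series:
R_inner film = 1/(h_i·A) = 1/(8.21×23.8) = 0.005118 K/W
R_common brick = L/(kA) = 0.165/(0.646×23.8) = 0.01073 K/W
R_mineral wool = L/(kA) = 0.04/(0.0339×23.8) = 0.04958 K/W
R_plasterboard = L/(kA) = 0.18/(0.185×23.8) = 0.04088 K/W
R_outer film = 1/(h_o·A) = 1/(15.9×23.8) = 0.002643 K/W
R_total = 0.109 K/W
Q = ΔT / R_total = 14 / 0.109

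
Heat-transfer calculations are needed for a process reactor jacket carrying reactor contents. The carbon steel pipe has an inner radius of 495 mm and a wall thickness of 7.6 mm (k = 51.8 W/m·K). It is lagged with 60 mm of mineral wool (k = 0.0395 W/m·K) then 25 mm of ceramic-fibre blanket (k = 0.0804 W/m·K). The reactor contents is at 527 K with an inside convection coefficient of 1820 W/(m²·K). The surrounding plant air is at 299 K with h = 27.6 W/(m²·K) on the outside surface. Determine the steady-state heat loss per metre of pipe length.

q′ ≈ 414 W/m

Cylindrical conduction, so R = ln(r₂/r₁)/(2πkL) per layer, in series:
R_inner film = 1/(h_i·2πr₁L) = 1/(1820×2π×0.495×1) = 1.767×10^-4 K/W
R_carbon steel pipe wall = ln(502.6/495)/(2π×51.8×1) = 4.682×10^-5 K/W
R_mineral wool = ln(562.6/502.6)/(2π×0.0395×1) = 0.4544 K/W
R_ceramic-fibre blanket = ln(587.6/562.6)/(2π×0.0804×1) = 0.08607 K/W
R_outer film = 1/(h_o·2πr_oL) = 1/(27.6×2π×0.5876×1) = 0.009814 K/W
R_total = 0.5505 K/W
Q = ΔT/R_total = 228/0.5505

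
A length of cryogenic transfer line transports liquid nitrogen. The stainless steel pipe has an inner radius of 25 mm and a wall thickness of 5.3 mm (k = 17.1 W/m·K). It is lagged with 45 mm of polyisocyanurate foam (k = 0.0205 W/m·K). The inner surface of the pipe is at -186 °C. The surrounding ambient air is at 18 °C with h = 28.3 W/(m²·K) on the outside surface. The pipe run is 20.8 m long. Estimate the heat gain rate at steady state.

For a radial system each layer contributes R = ln(r_out/r_in)/(2πkL); films add R = 1/(hA).
R_stainless steel pipe wall = ln(30.3/25)/(2π×17.1×20.8) = 8.604×10^-5 K/W
R_polyisocyanurate foam = ln(75.3/30.3)/(2π×0.0205×20.8) = 0.3398 K/W
R_outer film = 1/(h_o·2πr_oL) = 1/(28.3×2π×0.0753×20.8) = 0.003591 K/W
R_total = 0.3435 K/W
Q = ΔT/R_total = 204/0.3435

Q ≈ 594 W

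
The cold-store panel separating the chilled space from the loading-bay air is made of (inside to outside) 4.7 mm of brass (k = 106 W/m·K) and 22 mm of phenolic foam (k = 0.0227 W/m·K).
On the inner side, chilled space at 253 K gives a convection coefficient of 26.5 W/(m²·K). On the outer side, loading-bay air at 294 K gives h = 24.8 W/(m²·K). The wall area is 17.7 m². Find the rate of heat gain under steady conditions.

Treating each layer as a thermal resistance in series:
R_inner film = 1/(h_i·A) = 1/(26.5×17.7) = 0.002132 K/W
R_brass = L/(kA) = 0.0047/(106×17.7) = 2.505×10^-6 K/W
R_phenolic foam = L/(kA) = 0.022/(0.0227×17.7) = 0.05475 K/W
R_outer film = 1/(h_o·A) = 1/(24.8×17.7) = 0.002278 K/W
R_total = 0.05917 K/W
Q = ΔT / R_total = 41 / 0.05917

Q ≈ 693 W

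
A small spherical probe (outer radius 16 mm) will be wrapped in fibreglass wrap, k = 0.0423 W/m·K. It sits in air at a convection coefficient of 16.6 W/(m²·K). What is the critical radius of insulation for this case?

r_cr ≈ 5.1 mm

For a sphere r_cr = 2k/h = 2×0.0423/16.6
r_cr = 5.1 mm; since the bare radius (16 mm) is above r_cr, any added insulation will reduce heat loss.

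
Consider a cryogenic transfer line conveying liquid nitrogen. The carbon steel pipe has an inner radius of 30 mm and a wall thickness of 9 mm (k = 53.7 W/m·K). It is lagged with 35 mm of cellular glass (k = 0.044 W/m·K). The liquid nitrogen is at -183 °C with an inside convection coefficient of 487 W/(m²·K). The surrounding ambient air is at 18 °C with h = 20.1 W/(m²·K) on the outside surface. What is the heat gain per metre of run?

q′ ≈ 82.5 W/m

Radial resistances (cylindrical: R_cond = ln(r_o/r_i)/(2πkL), R_conv = 1/(h·2πrL)):
R_inner film = 1/(h_i·2πr₁L) = 1/(487×2π×0.03×1) = 0.01089 K/W
R_carbon steel pipe wall = ln(39/30)/(2π×53.7×1) = 7.776×10^-4 K/W
R_cellular glass = ln(74/39)/(2π×0.044×1) = 2.317 K/W
R_outer film = 1/(h_o·2πr_oL) = 1/(20.1×2π×0.074×1) = 0.107 K/W
R_total = 2.435 K/W
Q = ΔT/R_total = 201/2.435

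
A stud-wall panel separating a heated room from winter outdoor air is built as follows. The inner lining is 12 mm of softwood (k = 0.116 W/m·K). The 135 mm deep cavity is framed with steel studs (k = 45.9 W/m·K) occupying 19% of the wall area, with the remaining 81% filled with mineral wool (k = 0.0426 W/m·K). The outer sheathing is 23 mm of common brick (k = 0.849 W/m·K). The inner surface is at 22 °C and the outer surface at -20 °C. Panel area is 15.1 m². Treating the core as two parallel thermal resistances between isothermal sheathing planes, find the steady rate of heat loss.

Q ≈ 4350 W

Sheathing layers in series; stud and cavity paths in parallel between them.
R_inner = 0.012/(0.116×15.1) = 0.006851 K/W
R_stud  = 0.135/(45.9×0.19×15.1) = 0.001025 K/W
R_cav   = 0.135/(0.0426×0.81×15.1) = 0.2591 K/W
1/R_core = 1/R_stud + 1/R_cav → R_core = 0.001021 K/W
R_outer = 0.023/(0.849×15.1) = 0.001794 K/W
R_total = 0.009666 K/W
Q = ΔT/R_total = 42/0.009666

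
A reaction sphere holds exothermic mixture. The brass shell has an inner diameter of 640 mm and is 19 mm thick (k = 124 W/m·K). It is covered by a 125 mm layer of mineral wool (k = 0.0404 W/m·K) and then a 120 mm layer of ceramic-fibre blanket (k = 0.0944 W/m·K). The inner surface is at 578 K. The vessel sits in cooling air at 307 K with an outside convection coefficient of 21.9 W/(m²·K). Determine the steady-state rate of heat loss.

Spherical conduction: R = (1/r_in − 1/r_out)/(4πk) per layer; series-sum.
R_brass shell = (1/0.32 − 1/0.339)/(4π×124) = 1.124×10^-4 K/W
R_mineral wool = (1/0.339 − 1/0.464)/(4π×0.0404) = 1.565 K/W
R_ceramic-fibre blanket = (1/0.464 − 1/0.584)/(4π×0.0944) = 0.3733 K/W
R_outer film = 1/(h·4πr_o²) = 1/(21.9×4π×0.584²) = 0.01065 K/W
R_total = 1.949 K/W
Q = ΔT/R_total = 271/1.949

Q ≈ 139 W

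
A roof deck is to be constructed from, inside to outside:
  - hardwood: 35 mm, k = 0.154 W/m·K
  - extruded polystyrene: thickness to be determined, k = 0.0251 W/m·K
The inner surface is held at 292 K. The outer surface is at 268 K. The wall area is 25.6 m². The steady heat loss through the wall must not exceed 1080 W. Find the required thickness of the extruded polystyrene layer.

L ≈ 8.57 mm

Using the resistance-network approach (series):
R_hardwood = L/(kA) = 0.035/(0.154×25.6) = 0.008878 K/W
Sum of the known resistances R_other = 0.008878 K/W
Required total resistance R_tot = ΔT/Q_allow = 24/1080 = 0.02222 K/W
R_extruded polystyrene = R_tot − R_other = 0.01334 K/W
L = R·k·A = 0.01334×0.0251×25.6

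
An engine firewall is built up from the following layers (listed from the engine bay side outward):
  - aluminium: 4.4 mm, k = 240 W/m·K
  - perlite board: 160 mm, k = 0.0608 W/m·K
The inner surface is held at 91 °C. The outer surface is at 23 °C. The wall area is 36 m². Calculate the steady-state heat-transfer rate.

Q ≈ 930 W

Treating each layer as a thermal resistance in series:
R_aluminium = L/(kA) = 0.0044/(240×36) = 5.093×10^-7 K/W
R_perlite board = L/(kA) = 0.16/(0.0608×36) = 0.0731 K/W
R_total = 0.0731 K/W
Q = ΔT / R_total = 68 / 0.0731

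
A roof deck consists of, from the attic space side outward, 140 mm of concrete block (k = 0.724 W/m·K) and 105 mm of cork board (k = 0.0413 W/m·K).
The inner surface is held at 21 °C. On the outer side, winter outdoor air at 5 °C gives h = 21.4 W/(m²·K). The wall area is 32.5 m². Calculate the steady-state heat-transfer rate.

Using the resistance-network approach (series):
R_concrete block = L/(kA) = 0.14/(0.724×32.5) = 0.00595 K/W
R_cork board = L/(kA) = 0.105/(0.0413×32.5) = 0.07823 K/W
R_outer film = 1/(h_o·A) = 1/(21.4×32.5) = 0.001438 K/W
R_total = 0.08561 K/W
Q = ΔT / R_total = 16 / 0.08561

Q ≈ 187 W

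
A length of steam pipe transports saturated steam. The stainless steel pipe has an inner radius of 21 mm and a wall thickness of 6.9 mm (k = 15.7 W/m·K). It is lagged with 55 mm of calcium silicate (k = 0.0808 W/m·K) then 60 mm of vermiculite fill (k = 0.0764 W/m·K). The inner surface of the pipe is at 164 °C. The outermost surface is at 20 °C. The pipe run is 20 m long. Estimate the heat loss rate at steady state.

Treating each annulus and film as a series resistance:
R_stainless steel pipe wall = ln(27.9/21)/(2π×15.7×20) = 1.44×10^-4 K/W
R_calcium silicate = ln(82.9/27.9)/(2π×0.0808×20) = 0.1073 K/W
R_vermiculite fill = ln(142.9/82.9)/(2π×0.0764×20) = 0.05672 K/W
R_total = 0.1641 K/W
Q = ΔT/R_total = 144/0.1641

Q ≈ 877 W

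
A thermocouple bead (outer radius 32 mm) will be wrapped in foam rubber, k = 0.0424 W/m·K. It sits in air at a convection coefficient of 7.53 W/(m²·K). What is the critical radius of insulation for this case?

r_cr ≈ 11.3 mm

For a sphere r_cr = 2k/h = 2×0.0424/7.53
r_cr = 11.3 mm; since the bare radius (32 mm) is above r_cr, any added insulation will reduce heat loss.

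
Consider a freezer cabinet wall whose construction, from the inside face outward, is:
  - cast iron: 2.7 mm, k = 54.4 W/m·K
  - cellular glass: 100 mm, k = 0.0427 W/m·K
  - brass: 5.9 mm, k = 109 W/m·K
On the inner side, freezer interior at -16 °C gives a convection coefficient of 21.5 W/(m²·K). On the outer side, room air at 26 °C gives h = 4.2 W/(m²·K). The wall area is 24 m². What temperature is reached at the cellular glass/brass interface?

Using the resistance-network approach (series):
R_inner film = 1/(h_i·A) = 1/(21.5×24) = 0.001938 K/W
R_cast iron = L/(kA) = 0.0027/(54.4×24) = 2.068×10^-6 K/W
R_cellular glass = L/(kA) = 0.1/(0.0427×24) = 0.09758 K/W
R_brass = L/(kA) = 0.0059/(109×24) = 2.255×10^-6 K/W
R_outer film = 1/(h_o·A) = 1/(4.2×24) = 0.009921 K/W
R_total = 0.1094 K/W;  Q = ΔT/R_total = 42/0.1094 = 383.8 W
T_interface = T_inner + Q·ΣR(inner→interface) = -16 + 384×0.09952

T ≈ 22.2 °C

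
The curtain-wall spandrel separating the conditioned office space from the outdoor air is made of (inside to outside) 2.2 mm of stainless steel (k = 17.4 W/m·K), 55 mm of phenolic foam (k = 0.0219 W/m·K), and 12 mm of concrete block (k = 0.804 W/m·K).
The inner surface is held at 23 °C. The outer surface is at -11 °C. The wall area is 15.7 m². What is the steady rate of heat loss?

Q ≈ 211 W

Thermal resistances in series:
R_stainless steel = L/(kA) = 0.0022/(17.4×15.7) = 8.053×10^-6 K/W
R_phenolic foam = L/(kA) = 0.055/(0.0219×15.7) = 0.16 K/W
R_concrete block = L/(kA) = 0.012/(0.804×15.7) = 9.507×10^-4 K/W
R_total = 0.1609 K/W
Q = ΔT / R_total = 34 / 0.1609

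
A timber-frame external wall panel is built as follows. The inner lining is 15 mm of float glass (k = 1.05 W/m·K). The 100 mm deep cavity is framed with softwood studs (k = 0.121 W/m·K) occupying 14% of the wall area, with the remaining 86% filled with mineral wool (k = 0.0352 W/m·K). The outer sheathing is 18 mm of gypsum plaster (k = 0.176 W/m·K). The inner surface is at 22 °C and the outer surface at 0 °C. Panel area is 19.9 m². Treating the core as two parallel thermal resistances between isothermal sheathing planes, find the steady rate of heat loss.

Q ≈ 196 W

Sheathing layers in series; stud and cavity paths in parallel between them.
R_inner = 0.015/(1.05×19.9) = 7.179×10^-4 K/W
R_stud  = 0.1/(0.121×0.14×19.9) = 0.2966 K/W
R_cav   = 0.1/(0.0352×0.86×19.9) = 0.166 K/W
1/R_core = 1/R_stud + 1/R_cav → R_core = 0.1064 K/W
R_outer = 0.018/(0.176×19.9) = 0.005139 K/W
R_total = 0.1123 K/W
Q = ΔT/R_total = 22/0.1123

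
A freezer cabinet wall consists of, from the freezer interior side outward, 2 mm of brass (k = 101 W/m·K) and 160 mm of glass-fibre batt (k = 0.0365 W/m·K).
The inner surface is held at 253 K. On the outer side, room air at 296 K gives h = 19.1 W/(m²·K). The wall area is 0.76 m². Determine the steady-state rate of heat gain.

Treating each layer as a thermal resistance in series:
R_brass = L/(kA) = 0.002/(101×0.76) = 2.606×10^-5 K/W
R_glass-fibre batt = L/(kA) = 0.16/(0.0365×0.76) = 5.768 K/W
R_outer film = 1/(h_o·A) = 1/(19.1×0.76) = 0.06889 K/W
R_total = 5.837 K/W
Q = ΔT / R_total = 43 / 5.837

Q ≈ 7.37 W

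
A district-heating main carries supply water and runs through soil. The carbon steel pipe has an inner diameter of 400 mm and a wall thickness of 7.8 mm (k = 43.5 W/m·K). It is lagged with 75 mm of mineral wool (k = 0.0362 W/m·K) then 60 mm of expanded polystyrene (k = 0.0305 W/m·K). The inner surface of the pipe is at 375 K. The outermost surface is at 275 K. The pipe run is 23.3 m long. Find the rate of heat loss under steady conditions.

Cylindrical conduction, so R = ln(r₂/r₁)/(2πkL) per layer, in series:
R_carbon steel pipe wall = ln(207.8/200)/(2π×43.5×23.3) = 6.008×10^-6 K/W
R_mineral wool = ln(282.8/207.8)/(2π×0.0362×23.3) = 0.05815 K/W
R_expanded polystyrene = ln(342.8/282.8)/(2π×0.0305×23.3) = 0.04309 K/W
R_total = 0.1012 K/W
Q = ΔT/R_total = 100/0.1012

Q ≈ 988 W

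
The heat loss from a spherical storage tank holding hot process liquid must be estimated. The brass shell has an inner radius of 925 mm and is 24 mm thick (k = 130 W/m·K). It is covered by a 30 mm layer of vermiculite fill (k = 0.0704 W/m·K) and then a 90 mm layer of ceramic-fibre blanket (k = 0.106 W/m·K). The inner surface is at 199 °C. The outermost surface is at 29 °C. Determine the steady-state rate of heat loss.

Q ≈ 1680 W

Each spherical layer contributes R = (1/r_i − 1/r_o)/(4πk):
R_brass shell = (1/0.925 − 1/0.949)/(4π×130) = 1.674×10^-5 K/W
R_vermiculite fill = (1/0.949 − 1/0.979)/(4π×0.0704) = 0.0365 K/W
R_ceramic-fibre blanket = (1/0.979 − 1/1.069)/(4π×0.106) = 0.06456 K/W
R_total = 0.1011 K/W
Q = ΔT/R_total = 170/0.1011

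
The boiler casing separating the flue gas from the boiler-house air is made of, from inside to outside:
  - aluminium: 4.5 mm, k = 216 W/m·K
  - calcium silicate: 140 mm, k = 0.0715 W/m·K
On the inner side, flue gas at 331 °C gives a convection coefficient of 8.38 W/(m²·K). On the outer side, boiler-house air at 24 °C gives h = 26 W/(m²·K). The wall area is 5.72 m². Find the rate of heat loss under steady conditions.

Using the resistance-network approach (series):
R_inner film = 1/(h_i·A) = 1/(8.38×5.72) = 0.02086 K/W
R_aluminium = L/(kA) = 0.0045/(216×5.72) = 3.642×10^-6 K/W
R_calcium silicate = L/(kA) = 0.14/(0.0715×5.72) = 0.3423 K/W
R_outer film = 1/(h_o·A) = 1/(26×5.72) = 0.006724 K/W
R_total = 0.3699 K/W
Q = ΔT / R_total = 307 / 0.3699

Q ≈ 830 W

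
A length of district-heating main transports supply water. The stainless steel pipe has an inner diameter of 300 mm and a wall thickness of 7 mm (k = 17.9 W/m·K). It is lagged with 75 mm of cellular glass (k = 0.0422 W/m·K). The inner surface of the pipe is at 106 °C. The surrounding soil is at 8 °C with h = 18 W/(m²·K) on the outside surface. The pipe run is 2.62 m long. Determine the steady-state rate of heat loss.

For a radial system each layer contributes R = ln(r_out/r_in)/(2πkL); films add R = 1/(hA).
R_stainless steel pipe wall = ln(157/150)/(2π×17.9×2.62) = 1.548×10^-4 K/W
R_cellular glass = ln(232/157)/(2π×0.0422×2.62) = 0.5621 K/W
R_outer film = 1/(h_o·2πr_oL) = 1/(18×2π×0.232×2.62) = 0.01455 K/W
R_total = 0.5768 K/W
Q = ΔT/R_total = 98/0.5768

Q ≈ 170 W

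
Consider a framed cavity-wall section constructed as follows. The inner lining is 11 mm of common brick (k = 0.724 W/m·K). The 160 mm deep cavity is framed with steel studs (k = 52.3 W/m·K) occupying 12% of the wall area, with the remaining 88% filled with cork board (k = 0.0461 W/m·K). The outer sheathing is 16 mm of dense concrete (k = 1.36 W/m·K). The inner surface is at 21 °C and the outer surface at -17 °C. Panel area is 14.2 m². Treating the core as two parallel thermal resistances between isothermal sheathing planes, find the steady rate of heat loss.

Q ≈ 10300 W

Sheathing layers in series; stud and cavity paths in parallel between them.
R_inner = 0.011/(0.724×14.2) = 0.00107 K/W
R_stud  = 0.16/(52.3×0.12×14.2) = 0.001795 K/W
R_cav   = 0.16/(0.0461×0.88×14.2) = 0.2777 K/W
1/R_core = 1/R_stud + 1/R_cav → R_core = 0.001784 K/W
R_outer = 0.016/(1.36×14.2) = 8.285×10^-4 K/W
R_total = 0.003682 K/W
Q = ΔT/R_total = 38/0.003682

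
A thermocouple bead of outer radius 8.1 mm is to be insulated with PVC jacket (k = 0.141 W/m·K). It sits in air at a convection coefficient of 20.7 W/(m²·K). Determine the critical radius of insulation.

For a sphere r_cr = 2k/h = 2×0.141/20.7
r_cr = 13.6 mm; since the bare radius (8.1 mm) is below r_cr, adding a thin layer of insulation will *increase* heat loss.

r_cr ≈ 13.6 mm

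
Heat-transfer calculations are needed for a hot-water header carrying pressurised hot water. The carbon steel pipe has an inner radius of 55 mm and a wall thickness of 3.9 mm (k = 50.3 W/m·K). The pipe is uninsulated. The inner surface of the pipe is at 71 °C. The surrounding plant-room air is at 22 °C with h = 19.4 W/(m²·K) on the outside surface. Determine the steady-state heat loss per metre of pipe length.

Radial resistances (cylindrical: R_cond = ln(r_o/r_i)/(2πkL), R_conv = 1/(h·2πrL)):
R_carbon steel pipe wall = ln(58.9/55)/(2π×50.3×1) = 2.168×10^-4 K/W
R_outer film = 1/(h_o·2πr_oL) = 1/(19.4×2π×0.0589×1) = 0.1393 K/W
R_total = 0.1395 K/W
Q = ΔT/R_total = 49/0.1395

q′ ≈ 351 W/m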